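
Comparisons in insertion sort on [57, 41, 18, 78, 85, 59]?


Algorithm: insertion sort
Input: [57, 41, 18, 78, 85, 59]
Sorted: [18, 41, 57, 59, 78, 85]

8


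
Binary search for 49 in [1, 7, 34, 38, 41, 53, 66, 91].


Step 1: lo=0, hi=7, mid=3, val=38
Step 2: lo=4, hi=7, mid=5, val=53
Step 3: lo=4, hi=4, mid=4, val=41

Not found


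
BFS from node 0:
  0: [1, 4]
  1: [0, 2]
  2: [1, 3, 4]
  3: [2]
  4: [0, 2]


Visit 0, enqueue [1, 4]
Visit 1, enqueue [2]
Visit 4, enqueue []
Visit 2, enqueue [3]
Visit 3, enqueue []

BFS order: [0, 1, 4, 2, 3]


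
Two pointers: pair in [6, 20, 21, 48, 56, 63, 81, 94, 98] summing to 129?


lo=0(6)+hi=8(98)=104
lo=1(20)+hi=8(98)=118
lo=2(21)+hi=8(98)=119
lo=3(48)+hi=8(98)=146
lo=3(48)+hi=7(94)=142
lo=3(48)+hi=6(81)=129

Yes: 48+81=129


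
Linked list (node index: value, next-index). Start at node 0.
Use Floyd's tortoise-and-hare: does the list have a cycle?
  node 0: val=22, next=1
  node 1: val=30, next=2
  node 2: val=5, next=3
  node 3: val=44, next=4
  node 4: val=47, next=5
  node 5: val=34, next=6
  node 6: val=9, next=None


Floyd's tortoise (slow, +1) and hare (fast, +2):
  init: slow=0, fast=0
  step 1: slow=1, fast=2
  step 2: slow=2, fast=4
  step 3: slow=3, fast=6
  step 4: fast -> None, no cycle

Cycle: no


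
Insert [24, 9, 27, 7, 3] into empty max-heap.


Insert 24: [24]
Insert 9: [24, 9]
Insert 27: [27, 9, 24]
Insert 7: [27, 9, 24, 7]
Insert 3: [27, 9, 24, 7, 3]

Final heap: [27, 9, 24, 7, 3]


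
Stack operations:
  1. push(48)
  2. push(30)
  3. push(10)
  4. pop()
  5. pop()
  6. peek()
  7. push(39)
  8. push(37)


push(48) -> [48]
push(30) -> [48, 30]
push(10) -> [48, 30, 10]
pop()->10, [48, 30]
pop()->30, [48]
peek()->48
push(39) -> [48, 39]
push(37) -> [48, 39, 37]

Final stack: [48, 39, 37]


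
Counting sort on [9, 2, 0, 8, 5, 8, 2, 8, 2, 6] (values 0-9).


Input: [9, 2, 0, 8, 5, 8, 2, 8, 2, 6]
Counts: [1, 0, 3, 0, 0, 1, 1, 0, 3, 1]

Sorted: [0, 2, 2, 2, 5, 6, 8, 8, 8, 9]


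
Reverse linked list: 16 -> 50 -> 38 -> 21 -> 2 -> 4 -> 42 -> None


Step 1: curr=16, set curr.next=prev(None) | reversed so far: 16
Step 2: curr=50, set curr.next=prev(16) | reversed so far: 50 -> 16
Step 3: curr=38, set curr.next=prev(50) | reversed so far: 38 -> 50 -> 16
Step 4: curr=21, set curr.next=prev(38) | reversed so far: 21 -> 38 -> 50 -> 16
Step 5: curr=2, set curr.next=prev(21) | reversed so far: 2 -> 21 -> 38 -> 50 -> 16
Step 6: curr=4, set curr.next=prev(2) | reversed so far: 4 -> 2 -> 21 -> 38 -> 50 -> 16
Step 7: curr=42, set curr.next=prev(4) | reversed so far: 42 -> 4 -> 2 -> 21 -> 38 -> 50 -> 16

42 -> 4 -> 2 -> 21 -> 38 -> 50 -> 16 -> None


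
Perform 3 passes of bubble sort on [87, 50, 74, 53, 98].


Initial: [87, 50, 74, 53, 98]
Pass 1: [50, 74, 53, 87, 98] (3 swaps)
Pass 2: [50, 53, 74, 87, 98] (1 swaps)
Pass 3: [50, 53, 74, 87, 98] (0 swaps)

After 3 passes: [50, 53, 74, 87, 98]


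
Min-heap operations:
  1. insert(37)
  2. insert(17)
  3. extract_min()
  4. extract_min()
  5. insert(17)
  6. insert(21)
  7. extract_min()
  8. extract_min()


insert(37) -> [37]
insert(17) -> [17, 37]
extract_min()->17, [37]
extract_min()->37, []
insert(17) -> [17]
insert(21) -> [17, 21]
extract_min()->17, [21]
extract_min()->21, []

Final heap: []


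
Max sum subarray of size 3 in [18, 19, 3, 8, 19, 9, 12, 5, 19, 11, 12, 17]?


[0:3]: 40
[1:4]: 30
[2:5]: 30
[3:6]: 36
[4:7]: 40
[5:8]: 26
[6:9]: 36
[7:10]: 35
[8:11]: 42
[9:12]: 40

Max: 42 at [8:11]


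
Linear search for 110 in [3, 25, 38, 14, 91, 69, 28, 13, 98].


i=0: 3!=110
i=1: 25!=110
i=2: 38!=110
i=3: 14!=110
i=4: 91!=110
i=5: 69!=110
i=6: 28!=110
i=7: 13!=110
i=8: 98!=110

Not found, 9 comps


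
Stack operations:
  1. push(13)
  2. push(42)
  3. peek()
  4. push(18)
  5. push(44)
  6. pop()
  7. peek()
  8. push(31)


push(13) -> [13]
push(42) -> [13, 42]
peek()->42
push(18) -> [13, 42, 18]
push(44) -> [13, 42, 18, 44]
pop()->44, [13, 42, 18]
peek()->18
push(31) -> [13, 42, 18, 31]

Final stack: [13, 42, 18, 31]


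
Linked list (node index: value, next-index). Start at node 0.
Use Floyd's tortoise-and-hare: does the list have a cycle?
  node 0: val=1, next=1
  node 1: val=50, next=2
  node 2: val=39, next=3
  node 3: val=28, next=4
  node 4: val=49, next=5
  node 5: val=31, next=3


Floyd's tortoise (slow, +1) and hare (fast, +2):
  init: slow=0, fast=0
  step 1: slow=1, fast=2
  step 2: slow=2, fast=4
  step 3: slow=3, fast=3
  slow == fast at node 3: cycle detected

Cycle: yes


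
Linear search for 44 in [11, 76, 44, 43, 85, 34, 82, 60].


i=0: 11!=44
i=1: 76!=44
i=2: 44==44 found!

Found at 2, 3 comps


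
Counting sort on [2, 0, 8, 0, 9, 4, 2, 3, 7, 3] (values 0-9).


Input: [2, 0, 8, 0, 9, 4, 2, 3, 7, 3]
Counts: [2, 0, 2, 2, 1, 0, 0, 1, 1, 1]

Sorted: [0, 0, 2, 2, 3, 3, 4, 7, 8, 9]


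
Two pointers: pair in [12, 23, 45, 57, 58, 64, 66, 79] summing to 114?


lo=0(12)+hi=7(79)=91
lo=1(23)+hi=7(79)=102
lo=2(45)+hi=7(79)=124
lo=2(45)+hi=6(66)=111
lo=3(57)+hi=6(66)=123
lo=3(57)+hi=5(64)=121
lo=3(57)+hi=4(58)=115

No pair found


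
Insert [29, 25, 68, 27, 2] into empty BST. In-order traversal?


Insert 29: root
Insert 25: L from 29
Insert 68: R from 29
Insert 27: L from 29 -> R from 25
Insert 2: L from 29 -> L from 25

In-order: [2, 25, 27, 29, 68]


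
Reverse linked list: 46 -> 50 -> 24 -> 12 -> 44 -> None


Step 1: curr=46, set curr.next=prev(None) | reversed so far: 46
Step 2: curr=50, set curr.next=prev(46) | reversed so far: 50 -> 46
Step 3: curr=24, set curr.next=prev(50) | reversed so far: 24 -> 50 -> 46
Step 4: curr=12, set curr.next=prev(24) | reversed so far: 12 -> 24 -> 50 -> 46
Step 5: curr=44, set curr.next=prev(12) | reversed so far: 44 -> 12 -> 24 -> 50 -> 46

44 -> 12 -> 24 -> 50 -> 46 -> None


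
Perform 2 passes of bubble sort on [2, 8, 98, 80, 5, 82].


Initial: [2, 8, 98, 80, 5, 82]
Pass 1: [2, 8, 80, 5, 82, 98] (3 swaps)
Pass 2: [2, 8, 5, 80, 82, 98] (1 swaps)

After 2 passes: [2, 8, 5, 80, 82, 98]


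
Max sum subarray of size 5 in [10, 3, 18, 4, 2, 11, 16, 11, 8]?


[0:5]: 37
[1:6]: 38
[2:7]: 51
[3:8]: 44
[4:9]: 48

Max: 51 at [2:7]


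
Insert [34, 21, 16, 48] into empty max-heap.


Insert 34: [34]
Insert 21: [34, 21]
Insert 16: [34, 21, 16]
Insert 48: [48, 34, 16, 21]

Final heap: [48, 34, 16, 21]


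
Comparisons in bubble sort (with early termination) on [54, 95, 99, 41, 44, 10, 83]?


Algorithm: bubble sort (with early termination)
Input: [54, 95, 99, 41, 44, 10, 83]
Sorted: [10, 41, 44, 54, 83, 95, 99]

21


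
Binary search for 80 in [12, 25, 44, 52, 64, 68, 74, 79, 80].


Step 1: lo=0, hi=8, mid=4, val=64
Step 2: lo=5, hi=8, mid=6, val=74
Step 3: lo=7, hi=8, mid=7, val=79
Step 4: lo=8, hi=8, mid=8, val=80

Found at index 8


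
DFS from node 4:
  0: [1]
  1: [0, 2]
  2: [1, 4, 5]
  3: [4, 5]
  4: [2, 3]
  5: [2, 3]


Visit 4, push [3, 2]
Visit 2, push [5, 1]
Visit 1, push [0]
Visit 0, push []
Visit 5, push [3]
Visit 3, push []

DFS order: [4, 2, 1, 0, 5, 3]


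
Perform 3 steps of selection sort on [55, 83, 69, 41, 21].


Initial: [55, 83, 69, 41, 21]
Step 1: min=21 at 4
  Swap: [21, 83, 69, 41, 55]
Step 2: min=41 at 3
  Swap: [21, 41, 69, 83, 55]
Step 3: min=55 at 4
  Swap: [21, 41, 55, 83, 69]

After 3 steps: [21, 41, 55, 83, 69]


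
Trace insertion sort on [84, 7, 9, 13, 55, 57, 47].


Initial: [84, 7, 9, 13, 55, 57, 47]
Insert 7: [7, 84, 9, 13, 55, 57, 47]
Insert 9: [7, 9, 84, 13, 55, 57, 47]
Insert 13: [7, 9, 13, 84, 55, 57, 47]
Insert 55: [7, 9, 13, 55, 84, 57, 47]
Insert 57: [7, 9, 13, 55, 57, 84, 47]
Insert 47: [7, 9, 13, 47, 55, 57, 84]

Sorted: [7, 9, 13, 47, 55, 57, 84]


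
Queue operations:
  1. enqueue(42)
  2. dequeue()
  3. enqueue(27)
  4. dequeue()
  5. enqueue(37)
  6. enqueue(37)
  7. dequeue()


enqueue(42) -> [42]
dequeue()->42, []
enqueue(27) -> [27]
dequeue()->27, []
enqueue(37) -> [37]
enqueue(37) -> [37, 37]
dequeue()->37, [37]

Final queue: [37]


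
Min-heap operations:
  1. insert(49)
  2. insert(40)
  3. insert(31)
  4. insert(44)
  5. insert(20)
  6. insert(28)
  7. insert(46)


insert(49) -> [49]
insert(40) -> [40, 49]
insert(31) -> [31, 49, 40]
insert(44) -> [31, 44, 40, 49]
insert(20) -> [20, 31, 40, 49, 44]
insert(28) -> [20, 31, 28, 49, 44, 40]
insert(46) -> [20, 31, 28, 49, 44, 40, 46]

Final heap: [20, 31, 28, 49, 44, 40, 46]


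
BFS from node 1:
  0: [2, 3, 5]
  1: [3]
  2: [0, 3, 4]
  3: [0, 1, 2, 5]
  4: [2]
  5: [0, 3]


Visit 1, enqueue [3]
Visit 3, enqueue [0, 2, 5]
Visit 0, enqueue []
Visit 2, enqueue [4]
Visit 5, enqueue []
Visit 4, enqueue []

BFS order: [1, 3, 0, 2, 5, 4]


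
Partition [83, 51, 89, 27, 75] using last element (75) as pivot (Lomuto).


Pivot: 75
  51 <= 75: swap -> [51, 83, 89, 27, 75]
  27 <= 75: swap -> [51, 27, 89, 83, 75]
Place pivot at 2: [51, 27, 75, 83, 89]

Partitioned: [51, 27, 75, 83, 89]


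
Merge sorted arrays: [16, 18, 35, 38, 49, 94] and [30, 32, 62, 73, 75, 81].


Take 16 from A
Take 18 from A
Take 30 from B
Take 32 from B
Take 35 from A
Take 38 from A
Take 49 from A
Take 62 from B
Take 73 from B
Take 75 from B
Take 81 from B

Merged: [16, 18, 30, 32, 35, 38, 49, 62, 73, 75, 81, 94]


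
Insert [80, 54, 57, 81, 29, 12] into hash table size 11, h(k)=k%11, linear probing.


Insert 80: h=3 -> slot 3
Insert 54: h=10 -> slot 10
Insert 57: h=2 -> slot 2
Insert 81: h=4 -> slot 4
Insert 29: h=7 -> slot 7
Insert 12: h=1 -> slot 1

Table: [None, 12, 57, 80, 81, None, None, 29, None, None, 54]


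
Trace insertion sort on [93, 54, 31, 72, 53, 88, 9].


Initial: [93, 54, 31, 72, 53, 88, 9]
Insert 54: [54, 93, 31, 72, 53, 88, 9]
Insert 31: [31, 54, 93, 72, 53, 88, 9]
Insert 72: [31, 54, 72, 93, 53, 88, 9]
Insert 53: [31, 53, 54, 72, 93, 88, 9]
Insert 88: [31, 53, 54, 72, 88, 93, 9]
Insert 9: [9, 31, 53, 54, 72, 88, 93]

Sorted: [9, 31, 53, 54, 72, 88, 93]


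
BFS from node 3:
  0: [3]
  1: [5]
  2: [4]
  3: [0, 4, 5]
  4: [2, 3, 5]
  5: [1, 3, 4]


Visit 3, enqueue [0, 4, 5]
Visit 0, enqueue []
Visit 4, enqueue [2]
Visit 5, enqueue [1]
Visit 2, enqueue []
Visit 1, enqueue []

BFS order: [3, 0, 4, 5, 2, 1]


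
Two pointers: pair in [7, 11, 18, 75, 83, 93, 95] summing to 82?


lo=0(7)+hi=6(95)=102
lo=0(7)+hi=5(93)=100
lo=0(7)+hi=4(83)=90
lo=0(7)+hi=3(75)=82

Yes: 7+75=82


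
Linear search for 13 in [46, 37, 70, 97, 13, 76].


i=0: 46!=13
i=1: 37!=13
i=2: 70!=13
i=3: 97!=13
i=4: 13==13 found!

Found at 4, 5 comps


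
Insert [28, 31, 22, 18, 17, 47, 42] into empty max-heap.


Insert 28: [28]
Insert 31: [31, 28]
Insert 22: [31, 28, 22]
Insert 18: [31, 28, 22, 18]
Insert 17: [31, 28, 22, 18, 17]
Insert 47: [47, 28, 31, 18, 17, 22]
Insert 42: [47, 28, 42, 18, 17, 22, 31]

Final heap: [47, 28, 42, 18, 17, 22, 31]


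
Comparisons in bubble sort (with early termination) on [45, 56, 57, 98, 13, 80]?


Algorithm: bubble sort (with early termination)
Input: [45, 56, 57, 98, 13, 80]
Sorted: [13, 45, 56, 57, 80, 98]

15


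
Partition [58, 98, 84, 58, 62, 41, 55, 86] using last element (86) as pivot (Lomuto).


Pivot: 86
  58 <= 86: advance i (no swap)
  84 <= 86: swap -> [58, 84, 98, 58, 62, 41, 55, 86]
  58 <= 86: swap -> [58, 84, 58, 98, 62, 41, 55, 86]
  62 <= 86: swap -> [58, 84, 58, 62, 98, 41, 55, 86]
  41 <= 86: swap -> [58, 84, 58, 62, 41, 98, 55, 86]
  55 <= 86: swap -> [58, 84, 58, 62, 41, 55, 98, 86]
Place pivot at 6: [58, 84, 58, 62, 41, 55, 86, 98]

Partitioned: [58, 84, 58, 62, 41, 55, 86, 98]


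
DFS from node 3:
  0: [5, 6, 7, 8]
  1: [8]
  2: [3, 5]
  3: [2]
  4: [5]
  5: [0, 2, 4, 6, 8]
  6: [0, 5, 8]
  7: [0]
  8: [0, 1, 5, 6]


Visit 3, push [2]
Visit 2, push [5]
Visit 5, push [8, 6, 4, 0]
Visit 0, push [8, 7, 6]
Visit 6, push [8]
Visit 8, push [1]
Visit 1, push []
Visit 7, push []
Visit 4, push []

DFS order: [3, 2, 5, 0, 6, 8, 1, 7, 4]


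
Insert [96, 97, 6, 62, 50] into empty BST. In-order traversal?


Insert 96: root
Insert 97: R from 96
Insert 6: L from 96
Insert 62: L from 96 -> R from 6
Insert 50: L from 96 -> R from 6 -> L from 62

In-order: [6, 50, 62, 96, 97]


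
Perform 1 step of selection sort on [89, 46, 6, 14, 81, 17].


Initial: [89, 46, 6, 14, 81, 17]
Step 1: min=6 at 2
  Swap: [6, 46, 89, 14, 81, 17]

After 1 step: [6, 46, 89, 14, 81, 17]


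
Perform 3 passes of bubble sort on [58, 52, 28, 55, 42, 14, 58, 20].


Initial: [58, 52, 28, 55, 42, 14, 58, 20]
Pass 1: [52, 28, 55, 42, 14, 58, 20, 58] (6 swaps)
Pass 2: [28, 52, 42, 14, 55, 20, 58, 58] (4 swaps)
Pass 3: [28, 42, 14, 52, 20, 55, 58, 58] (3 swaps)

After 3 passes: [28, 42, 14, 52, 20, 55, 58, 58]


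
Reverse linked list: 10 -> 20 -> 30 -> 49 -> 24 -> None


Step 1: curr=10, set curr.next=prev(None) | reversed so far: 10
Step 2: curr=20, set curr.next=prev(10) | reversed so far: 20 -> 10
Step 3: curr=30, set curr.next=prev(20) | reversed so far: 30 -> 20 -> 10
Step 4: curr=49, set curr.next=prev(30) | reversed so far: 49 -> 30 -> 20 -> 10
Step 5: curr=24, set curr.next=prev(49) | reversed so far: 24 -> 49 -> 30 -> 20 -> 10

24 -> 49 -> 30 -> 20 -> 10 -> None


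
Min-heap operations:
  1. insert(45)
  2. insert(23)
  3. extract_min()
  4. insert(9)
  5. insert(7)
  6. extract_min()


insert(45) -> [45]
insert(23) -> [23, 45]
extract_min()->23, [45]
insert(9) -> [9, 45]
insert(7) -> [7, 45, 9]
extract_min()->7, [9, 45]

Final heap: [9, 45]


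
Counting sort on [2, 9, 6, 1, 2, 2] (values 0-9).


Input: [2, 9, 6, 1, 2, 2]
Counts: [0, 1, 3, 0, 0, 0, 1, 0, 0, 1]

Sorted: [1, 2, 2, 2, 6, 9]


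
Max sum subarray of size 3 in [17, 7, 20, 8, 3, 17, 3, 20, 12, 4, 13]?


[0:3]: 44
[1:4]: 35
[2:5]: 31
[3:6]: 28
[4:7]: 23
[5:8]: 40
[6:9]: 35
[7:10]: 36
[8:11]: 29

Max: 44 at [0:3]


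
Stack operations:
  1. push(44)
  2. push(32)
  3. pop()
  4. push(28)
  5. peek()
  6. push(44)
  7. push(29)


push(44) -> [44]
push(32) -> [44, 32]
pop()->32, [44]
push(28) -> [44, 28]
peek()->28
push(44) -> [44, 28, 44]
push(29) -> [44, 28, 44, 29]

Final stack: [44, 28, 44, 29]


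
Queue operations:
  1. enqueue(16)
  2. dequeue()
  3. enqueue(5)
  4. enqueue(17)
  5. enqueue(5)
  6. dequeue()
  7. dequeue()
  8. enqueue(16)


enqueue(16) -> [16]
dequeue()->16, []
enqueue(5) -> [5]
enqueue(17) -> [5, 17]
enqueue(5) -> [5, 17, 5]
dequeue()->5, [17, 5]
dequeue()->17, [5]
enqueue(16) -> [5, 16]

Final queue: [5, 16]


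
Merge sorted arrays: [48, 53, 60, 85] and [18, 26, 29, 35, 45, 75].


Take 18 from B
Take 26 from B
Take 29 from B
Take 35 from B
Take 45 from B
Take 48 from A
Take 53 from A
Take 60 from A
Take 75 from B

Merged: [18, 26, 29, 35, 45, 48, 53, 60, 75, 85]


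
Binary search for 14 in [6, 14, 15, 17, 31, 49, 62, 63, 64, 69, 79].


Step 1: lo=0, hi=10, mid=5, val=49
Step 2: lo=0, hi=4, mid=2, val=15
Step 3: lo=0, hi=1, mid=0, val=6
Step 4: lo=1, hi=1, mid=1, val=14

Found at index 1


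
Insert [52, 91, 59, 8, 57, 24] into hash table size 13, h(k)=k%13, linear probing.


Insert 52: h=0 -> slot 0
Insert 91: h=0, 1 probes -> slot 1
Insert 59: h=7 -> slot 7
Insert 8: h=8 -> slot 8
Insert 57: h=5 -> slot 5
Insert 24: h=11 -> slot 11

Table: [52, 91, None, None, None, 57, None, 59, 8, None, None, 24, None]


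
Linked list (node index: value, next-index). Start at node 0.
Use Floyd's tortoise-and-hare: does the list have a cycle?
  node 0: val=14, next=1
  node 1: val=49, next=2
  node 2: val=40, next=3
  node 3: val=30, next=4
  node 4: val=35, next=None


Floyd's tortoise (slow, +1) and hare (fast, +2):
  init: slow=0, fast=0
  step 1: slow=1, fast=2
  step 2: slow=2, fast=4
  step 3: fast -> None, no cycle

Cycle: no


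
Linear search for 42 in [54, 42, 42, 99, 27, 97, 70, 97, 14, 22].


i=0: 54!=42
i=1: 42==42 found!

Found at 1, 2 comps


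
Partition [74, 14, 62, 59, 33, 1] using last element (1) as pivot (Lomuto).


Pivot: 1
Place pivot at 0: [1, 14, 62, 59, 33, 74]

Partitioned: [1, 14, 62, 59, 33, 74]


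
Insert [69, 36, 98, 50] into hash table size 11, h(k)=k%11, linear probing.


Insert 69: h=3 -> slot 3
Insert 36: h=3, 1 probes -> slot 4
Insert 98: h=10 -> slot 10
Insert 50: h=6 -> slot 6

Table: [None, None, None, 69, 36, None, 50, None, None, None, 98]


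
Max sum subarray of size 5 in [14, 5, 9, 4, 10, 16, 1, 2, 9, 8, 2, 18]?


[0:5]: 42
[1:6]: 44
[2:7]: 40
[3:8]: 33
[4:9]: 38
[5:10]: 36
[6:11]: 22
[7:12]: 39

Max: 44 at [1:6]


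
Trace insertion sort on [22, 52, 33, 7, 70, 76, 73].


Initial: [22, 52, 33, 7, 70, 76, 73]
Insert 52: [22, 52, 33, 7, 70, 76, 73]
Insert 33: [22, 33, 52, 7, 70, 76, 73]
Insert 7: [7, 22, 33, 52, 70, 76, 73]
Insert 70: [7, 22, 33, 52, 70, 76, 73]
Insert 76: [7, 22, 33, 52, 70, 76, 73]
Insert 73: [7, 22, 33, 52, 70, 73, 76]

Sorted: [7, 22, 33, 52, 70, 73, 76]


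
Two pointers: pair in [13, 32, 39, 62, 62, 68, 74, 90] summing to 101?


lo=0(13)+hi=7(90)=103
lo=0(13)+hi=6(74)=87
lo=1(32)+hi=6(74)=106
lo=1(32)+hi=5(68)=100
lo=2(39)+hi=5(68)=107
lo=2(39)+hi=4(62)=101

Yes: 39+62=101


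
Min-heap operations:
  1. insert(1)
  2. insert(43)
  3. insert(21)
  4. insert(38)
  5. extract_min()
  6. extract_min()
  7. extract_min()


insert(1) -> [1]
insert(43) -> [1, 43]
insert(21) -> [1, 43, 21]
insert(38) -> [1, 38, 21, 43]
extract_min()->1, [21, 38, 43]
extract_min()->21, [38, 43]
extract_min()->38, [43]

Final heap: [43]


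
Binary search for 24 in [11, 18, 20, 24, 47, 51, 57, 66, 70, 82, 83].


Step 1: lo=0, hi=10, mid=5, val=51
Step 2: lo=0, hi=4, mid=2, val=20
Step 3: lo=3, hi=4, mid=3, val=24

Found at index 3


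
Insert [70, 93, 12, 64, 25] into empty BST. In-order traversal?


Insert 70: root
Insert 93: R from 70
Insert 12: L from 70
Insert 64: L from 70 -> R from 12
Insert 25: L from 70 -> R from 12 -> L from 64

In-order: [12, 25, 64, 70, 93]


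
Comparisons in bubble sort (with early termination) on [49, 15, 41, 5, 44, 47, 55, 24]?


Algorithm: bubble sort (with early termination)
Input: [49, 15, 41, 5, 44, 47, 55, 24]
Sorted: [5, 15, 24, 41, 44, 47, 49, 55]

27


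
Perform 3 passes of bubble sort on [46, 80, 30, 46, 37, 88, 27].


Initial: [46, 80, 30, 46, 37, 88, 27]
Pass 1: [46, 30, 46, 37, 80, 27, 88] (4 swaps)
Pass 2: [30, 46, 37, 46, 27, 80, 88] (3 swaps)
Pass 3: [30, 37, 46, 27, 46, 80, 88] (2 swaps)

After 3 passes: [30, 37, 46, 27, 46, 80, 88]


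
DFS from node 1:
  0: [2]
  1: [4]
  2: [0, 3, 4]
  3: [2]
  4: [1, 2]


Visit 1, push [4]
Visit 4, push [2]
Visit 2, push [3, 0]
Visit 0, push []
Visit 3, push []

DFS order: [1, 4, 2, 0, 3]


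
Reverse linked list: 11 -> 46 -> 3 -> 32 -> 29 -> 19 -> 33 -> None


Step 1: curr=11, set curr.next=prev(None) | reversed so far: 11
Step 2: curr=46, set curr.next=prev(11) | reversed so far: 46 -> 11
Step 3: curr=3, set curr.next=prev(46) | reversed so far: 3 -> 46 -> 11
Step 4: curr=32, set curr.next=prev(3) | reversed so far: 32 -> 3 -> 46 -> 11
Step 5: curr=29, set curr.next=prev(32) | reversed so far: 29 -> 32 -> 3 -> 46 -> 11
Step 6: curr=19, set curr.next=prev(29) | reversed so far: 19 -> 29 -> 32 -> 3 -> 46 -> 11
Step 7: curr=33, set curr.next=prev(19) | reversed so far: 33 -> 19 -> 29 -> 32 -> 3 -> 46 -> 11

33 -> 19 -> 29 -> 32 -> 3 -> 46 -> 11 -> None


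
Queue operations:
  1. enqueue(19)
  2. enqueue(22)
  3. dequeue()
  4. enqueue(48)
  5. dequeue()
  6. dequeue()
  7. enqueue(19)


enqueue(19) -> [19]
enqueue(22) -> [19, 22]
dequeue()->19, [22]
enqueue(48) -> [22, 48]
dequeue()->22, [48]
dequeue()->48, []
enqueue(19) -> [19]

Final queue: [19]


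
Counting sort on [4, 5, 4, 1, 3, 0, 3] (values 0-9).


Input: [4, 5, 4, 1, 3, 0, 3]
Counts: [1, 1, 0, 2, 2, 1, 0, 0, 0, 0]

Sorted: [0, 1, 3, 3, 4, 4, 5]


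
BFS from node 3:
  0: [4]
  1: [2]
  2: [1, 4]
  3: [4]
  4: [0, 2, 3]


Visit 3, enqueue [4]
Visit 4, enqueue [0, 2]
Visit 0, enqueue []
Visit 2, enqueue [1]
Visit 1, enqueue []

BFS order: [3, 4, 0, 2, 1]


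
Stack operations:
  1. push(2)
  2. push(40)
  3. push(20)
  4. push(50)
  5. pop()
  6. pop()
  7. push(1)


push(2) -> [2]
push(40) -> [2, 40]
push(20) -> [2, 40, 20]
push(50) -> [2, 40, 20, 50]
pop()->50, [2, 40, 20]
pop()->20, [2, 40]
push(1) -> [2, 40, 1]

Final stack: [2, 40, 1]


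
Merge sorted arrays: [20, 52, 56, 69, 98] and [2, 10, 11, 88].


Take 2 from B
Take 10 from B
Take 11 from B
Take 20 from A
Take 52 from A
Take 56 from A
Take 69 from A
Take 88 from B

Merged: [2, 10, 11, 20, 52, 56, 69, 88, 98]


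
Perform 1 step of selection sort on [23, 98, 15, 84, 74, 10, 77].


Initial: [23, 98, 15, 84, 74, 10, 77]
Step 1: min=10 at 5
  Swap: [10, 98, 15, 84, 74, 23, 77]

After 1 step: [10, 98, 15, 84, 74, 23, 77]


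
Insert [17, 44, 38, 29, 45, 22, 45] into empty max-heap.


Insert 17: [17]
Insert 44: [44, 17]
Insert 38: [44, 17, 38]
Insert 29: [44, 29, 38, 17]
Insert 45: [45, 44, 38, 17, 29]
Insert 22: [45, 44, 38, 17, 29, 22]
Insert 45: [45, 44, 45, 17, 29, 22, 38]

Final heap: [45, 44, 45, 17, 29, 22, 38]


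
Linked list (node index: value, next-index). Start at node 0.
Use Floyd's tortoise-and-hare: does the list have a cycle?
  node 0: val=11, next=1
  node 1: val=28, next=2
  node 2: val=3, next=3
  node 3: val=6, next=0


Floyd's tortoise (slow, +1) and hare (fast, +2):
  init: slow=0, fast=0
  step 1: slow=1, fast=2
  step 2: slow=2, fast=0
  step 3: slow=3, fast=2
  step 4: slow=0, fast=0
  slow == fast at node 0: cycle detected

Cycle: yes


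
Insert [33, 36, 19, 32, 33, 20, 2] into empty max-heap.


Insert 33: [33]
Insert 36: [36, 33]
Insert 19: [36, 33, 19]
Insert 32: [36, 33, 19, 32]
Insert 33: [36, 33, 19, 32, 33]
Insert 20: [36, 33, 20, 32, 33, 19]
Insert 2: [36, 33, 20, 32, 33, 19, 2]

Final heap: [36, 33, 20, 32, 33, 19, 2]


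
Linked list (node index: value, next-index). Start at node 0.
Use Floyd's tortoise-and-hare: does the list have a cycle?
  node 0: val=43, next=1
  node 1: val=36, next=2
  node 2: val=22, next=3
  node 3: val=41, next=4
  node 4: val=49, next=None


Floyd's tortoise (slow, +1) and hare (fast, +2):
  init: slow=0, fast=0
  step 1: slow=1, fast=2
  step 2: slow=2, fast=4
  step 3: fast -> None, no cycle

Cycle: no


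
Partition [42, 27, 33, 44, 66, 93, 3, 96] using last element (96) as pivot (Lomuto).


Pivot: 96
  42 <= 96: advance i (no swap)
  27 <= 96: advance i (no swap)
  33 <= 96: advance i (no swap)
  44 <= 96: advance i (no swap)
  66 <= 96: advance i (no swap)
  93 <= 96: advance i (no swap)
  3 <= 96: advance i (no swap)
Place pivot at 7: [42, 27, 33, 44, 66, 93, 3, 96]

Partitioned: [42, 27, 33, 44, 66, 93, 3, 96]


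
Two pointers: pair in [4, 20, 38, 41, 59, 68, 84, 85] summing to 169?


lo=0(4)+hi=7(85)=89
lo=1(20)+hi=7(85)=105
lo=2(38)+hi=7(85)=123
lo=3(41)+hi=7(85)=126
lo=4(59)+hi=7(85)=144
lo=5(68)+hi=7(85)=153
lo=6(84)+hi=7(85)=169

Yes: 84+85=169


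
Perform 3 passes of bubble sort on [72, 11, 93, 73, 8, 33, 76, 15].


Initial: [72, 11, 93, 73, 8, 33, 76, 15]
Pass 1: [11, 72, 73, 8, 33, 76, 15, 93] (6 swaps)
Pass 2: [11, 72, 8, 33, 73, 15, 76, 93] (3 swaps)
Pass 3: [11, 8, 33, 72, 15, 73, 76, 93] (3 swaps)

After 3 passes: [11, 8, 33, 72, 15, 73, 76, 93]


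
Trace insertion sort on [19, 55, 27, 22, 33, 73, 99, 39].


Initial: [19, 55, 27, 22, 33, 73, 99, 39]
Insert 55: [19, 55, 27, 22, 33, 73, 99, 39]
Insert 27: [19, 27, 55, 22, 33, 73, 99, 39]
Insert 22: [19, 22, 27, 55, 33, 73, 99, 39]
Insert 33: [19, 22, 27, 33, 55, 73, 99, 39]
Insert 73: [19, 22, 27, 33, 55, 73, 99, 39]
Insert 99: [19, 22, 27, 33, 55, 73, 99, 39]
Insert 39: [19, 22, 27, 33, 39, 55, 73, 99]

Sorted: [19, 22, 27, 33, 39, 55, 73, 99]


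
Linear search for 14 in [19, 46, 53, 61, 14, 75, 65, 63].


i=0: 19!=14
i=1: 46!=14
i=2: 53!=14
i=3: 61!=14
i=4: 14==14 found!

Found at 4, 5 comps


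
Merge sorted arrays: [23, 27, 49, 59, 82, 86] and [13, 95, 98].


Take 13 from B
Take 23 from A
Take 27 from A
Take 49 from A
Take 59 from A
Take 82 from A
Take 86 from A

Merged: [13, 23, 27, 49, 59, 82, 86, 95, 98]


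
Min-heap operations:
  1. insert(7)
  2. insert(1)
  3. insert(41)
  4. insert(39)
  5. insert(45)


insert(7) -> [7]
insert(1) -> [1, 7]
insert(41) -> [1, 7, 41]
insert(39) -> [1, 7, 41, 39]
insert(45) -> [1, 7, 41, 39, 45]

Final heap: [1, 7, 41, 39, 45]


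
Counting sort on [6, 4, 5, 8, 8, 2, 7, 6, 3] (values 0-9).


Input: [6, 4, 5, 8, 8, 2, 7, 6, 3]
Counts: [0, 0, 1, 1, 1, 1, 2, 1, 2, 0]

Sorted: [2, 3, 4, 5, 6, 6, 7, 8, 8]


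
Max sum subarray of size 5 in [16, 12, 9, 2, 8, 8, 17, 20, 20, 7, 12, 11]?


[0:5]: 47
[1:6]: 39
[2:7]: 44
[3:8]: 55
[4:9]: 73
[5:10]: 72
[6:11]: 76
[7:12]: 70

Max: 76 at [6:11]


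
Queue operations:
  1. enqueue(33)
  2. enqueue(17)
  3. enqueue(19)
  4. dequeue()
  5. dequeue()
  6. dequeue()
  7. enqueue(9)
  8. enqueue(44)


enqueue(33) -> [33]
enqueue(17) -> [33, 17]
enqueue(19) -> [33, 17, 19]
dequeue()->33, [17, 19]
dequeue()->17, [19]
dequeue()->19, []
enqueue(9) -> [9]
enqueue(44) -> [9, 44]

Final queue: [9, 44]


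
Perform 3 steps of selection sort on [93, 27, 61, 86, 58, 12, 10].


Initial: [93, 27, 61, 86, 58, 12, 10]
Step 1: min=10 at 6
  Swap: [10, 27, 61, 86, 58, 12, 93]
Step 2: min=12 at 5
  Swap: [10, 12, 61, 86, 58, 27, 93]
Step 3: min=27 at 5
  Swap: [10, 12, 27, 86, 58, 61, 93]

After 3 steps: [10, 12, 27, 86, 58, 61, 93]


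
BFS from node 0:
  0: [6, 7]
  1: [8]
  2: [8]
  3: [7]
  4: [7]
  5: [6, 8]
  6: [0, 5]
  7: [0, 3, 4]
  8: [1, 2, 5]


Visit 0, enqueue [6, 7]
Visit 6, enqueue [5]
Visit 7, enqueue [3, 4]
Visit 5, enqueue [8]
Visit 3, enqueue []
Visit 4, enqueue []
Visit 8, enqueue [1, 2]
Visit 1, enqueue []
Visit 2, enqueue []

BFS order: [0, 6, 7, 5, 3, 4, 8, 1, 2]


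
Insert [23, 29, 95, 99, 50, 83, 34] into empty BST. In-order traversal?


Insert 23: root
Insert 29: R from 23
Insert 95: R from 23 -> R from 29
Insert 99: R from 23 -> R from 29 -> R from 95
Insert 50: R from 23 -> R from 29 -> L from 95
Insert 83: R from 23 -> R from 29 -> L from 95 -> R from 50
Insert 34: R from 23 -> R from 29 -> L from 95 -> L from 50

In-order: [23, 29, 34, 50, 83, 95, 99]


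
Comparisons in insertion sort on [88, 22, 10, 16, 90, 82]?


Algorithm: insertion sort
Input: [88, 22, 10, 16, 90, 82]
Sorted: [10, 16, 22, 82, 88, 90]

10


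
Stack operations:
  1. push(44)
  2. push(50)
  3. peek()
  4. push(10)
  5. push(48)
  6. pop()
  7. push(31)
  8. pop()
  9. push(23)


push(44) -> [44]
push(50) -> [44, 50]
peek()->50
push(10) -> [44, 50, 10]
push(48) -> [44, 50, 10, 48]
pop()->48, [44, 50, 10]
push(31) -> [44, 50, 10, 31]
pop()->31, [44, 50, 10]
push(23) -> [44, 50, 10, 23]

Final stack: [44, 50, 10, 23]


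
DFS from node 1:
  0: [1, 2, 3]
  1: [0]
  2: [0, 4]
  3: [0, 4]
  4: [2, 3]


Visit 1, push [0]
Visit 0, push [3, 2]
Visit 2, push [4]
Visit 4, push [3]
Visit 3, push []

DFS order: [1, 0, 2, 4, 3]


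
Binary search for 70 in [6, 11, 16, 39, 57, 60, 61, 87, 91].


Step 1: lo=0, hi=8, mid=4, val=57
Step 2: lo=5, hi=8, mid=6, val=61
Step 3: lo=7, hi=8, mid=7, val=87

Not found


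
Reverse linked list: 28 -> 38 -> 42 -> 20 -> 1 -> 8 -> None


Step 1: curr=28, set curr.next=prev(None) | reversed so far: 28
Step 2: curr=38, set curr.next=prev(28) | reversed so far: 38 -> 28
Step 3: curr=42, set curr.next=prev(38) | reversed so far: 42 -> 38 -> 28
Step 4: curr=20, set curr.next=prev(42) | reversed so far: 20 -> 42 -> 38 -> 28
Step 5: curr=1, set curr.next=prev(20) | reversed so far: 1 -> 20 -> 42 -> 38 -> 28
Step 6: curr=8, set curr.next=prev(1) | reversed so far: 8 -> 1 -> 20 -> 42 -> 38 -> 28

8 -> 1 -> 20 -> 42 -> 38 -> 28 -> None


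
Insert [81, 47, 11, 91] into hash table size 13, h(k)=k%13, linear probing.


Insert 81: h=3 -> slot 3
Insert 47: h=8 -> slot 8
Insert 11: h=11 -> slot 11
Insert 91: h=0 -> slot 0

Table: [91, None, None, 81, None, None, None, None, 47, None, None, 11, None]


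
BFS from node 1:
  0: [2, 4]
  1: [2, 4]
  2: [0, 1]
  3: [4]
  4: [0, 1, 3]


Visit 1, enqueue [2, 4]
Visit 2, enqueue [0]
Visit 4, enqueue [3]
Visit 0, enqueue []
Visit 3, enqueue []

BFS order: [1, 2, 4, 0, 3]


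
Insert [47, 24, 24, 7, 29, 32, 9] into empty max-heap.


Insert 47: [47]
Insert 24: [47, 24]
Insert 24: [47, 24, 24]
Insert 7: [47, 24, 24, 7]
Insert 29: [47, 29, 24, 7, 24]
Insert 32: [47, 29, 32, 7, 24, 24]
Insert 9: [47, 29, 32, 7, 24, 24, 9]

Final heap: [47, 29, 32, 7, 24, 24, 9]


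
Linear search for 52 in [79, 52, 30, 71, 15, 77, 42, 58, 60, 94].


i=0: 79!=52
i=1: 52==52 found!

Found at 1, 2 comps


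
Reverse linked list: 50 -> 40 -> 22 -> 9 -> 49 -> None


Step 1: curr=50, set curr.next=prev(None) | reversed so far: 50
Step 2: curr=40, set curr.next=prev(50) | reversed so far: 40 -> 50
Step 3: curr=22, set curr.next=prev(40) | reversed so far: 22 -> 40 -> 50
Step 4: curr=9, set curr.next=prev(22) | reversed so far: 9 -> 22 -> 40 -> 50
Step 5: curr=49, set curr.next=prev(9) | reversed so far: 49 -> 9 -> 22 -> 40 -> 50

49 -> 9 -> 22 -> 40 -> 50 -> None


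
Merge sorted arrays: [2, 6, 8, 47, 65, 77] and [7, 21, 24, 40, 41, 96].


Take 2 from A
Take 6 from A
Take 7 from B
Take 8 from A
Take 21 from B
Take 24 from B
Take 40 from B
Take 41 from B
Take 47 from A
Take 65 from A
Take 77 from A

Merged: [2, 6, 7, 8, 21, 24, 40, 41, 47, 65, 77, 96]


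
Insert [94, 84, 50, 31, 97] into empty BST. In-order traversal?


Insert 94: root
Insert 84: L from 94
Insert 50: L from 94 -> L from 84
Insert 31: L from 94 -> L from 84 -> L from 50
Insert 97: R from 94

In-order: [31, 50, 84, 94, 97]


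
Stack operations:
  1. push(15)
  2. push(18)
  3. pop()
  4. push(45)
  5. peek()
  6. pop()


push(15) -> [15]
push(18) -> [15, 18]
pop()->18, [15]
push(45) -> [15, 45]
peek()->45
pop()->45, [15]

Final stack: [15]


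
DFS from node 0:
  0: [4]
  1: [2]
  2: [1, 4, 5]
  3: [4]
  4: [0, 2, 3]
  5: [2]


Visit 0, push [4]
Visit 4, push [3, 2]
Visit 2, push [5, 1]
Visit 1, push []
Visit 5, push []
Visit 3, push []

DFS order: [0, 4, 2, 1, 5, 3]


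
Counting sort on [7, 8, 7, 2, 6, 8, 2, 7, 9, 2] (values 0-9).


Input: [7, 8, 7, 2, 6, 8, 2, 7, 9, 2]
Counts: [0, 0, 3, 0, 0, 0, 1, 3, 2, 1]

Sorted: [2, 2, 2, 6, 7, 7, 7, 8, 8, 9]


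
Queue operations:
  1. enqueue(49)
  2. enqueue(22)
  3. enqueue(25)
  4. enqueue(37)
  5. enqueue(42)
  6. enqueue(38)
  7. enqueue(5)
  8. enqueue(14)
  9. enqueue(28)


enqueue(49) -> [49]
enqueue(22) -> [49, 22]
enqueue(25) -> [49, 22, 25]
enqueue(37) -> [49, 22, 25, 37]
enqueue(42) -> [49, 22, 25, 37, 42]
enqueue(38) -> [49, 22, 25, 37, 42, 38]
enqueue(5) -> [49, 22, 25, 37, 42, 38, 5]
enqueue(14) -> [49, 22, 25, 37, 42, 38, 5, 14]
enqueue(28) -> [49, 22, 25, 37, 42, 38, 5, 14, 28]

Final queue: [49, 22, 25, 37, 42, 38, 5, 14, 28]


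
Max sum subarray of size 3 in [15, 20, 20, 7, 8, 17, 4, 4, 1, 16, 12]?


[0:3]: 55
[1:4]: 47
[2:5]: 35
[3:6]: 32
[4:7]: 29
[5:8]: 25
[6:9]: 9
[7:10]: 21
[8:11]: 29

Max: 55 at [0:3]


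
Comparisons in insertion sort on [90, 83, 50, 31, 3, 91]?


Algorithm: insertion sort
Input: [90, 83, 50, 31, 3, 91]
Sorted: [3, 31, 50, 83, 90, 91]

11


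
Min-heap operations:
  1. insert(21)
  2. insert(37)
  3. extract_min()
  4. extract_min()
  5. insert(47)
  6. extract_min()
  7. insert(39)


insert(21) -> [21]
insert(37) -> [21, 37]
extract_min()->21, [37]
extract_min()->37, []
insert(47) -> [47]
extract_min()->47, []
insert(39) -> [39]

Final heap: [39]


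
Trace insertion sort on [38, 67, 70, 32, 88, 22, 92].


Initial: [38, 67, 70, 32, 88, 22, 92]
Insert 67: [38, 67, 70, 32, 88, 22, 92]
Insert 70: [38, 67, 70, 32, 88, 22, 92]
Insert 32: [32, 38, 67, 70, 88, 22, 92]
Insert 88: [32, 38, 67, 70, 88, 22, 92]
Insert 22: [22, 32, 38, 67, 70, 88, 92]
Insert 92: [22, 32, 38, 67, 70, 88, 92]

Sorted: [22, 32, 38, 67, 70, 88, 92]


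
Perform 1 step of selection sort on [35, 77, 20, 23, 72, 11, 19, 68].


Initial: [35, 77, 20, 23, 72, 11, 19, 68]
Step 1: min=11 at 5
  Swap: [11, 77, 20, 23, 72, 35, 19, 68]

After 1 step: [11, 77, 20, 23, 72, 35, 19, 68]


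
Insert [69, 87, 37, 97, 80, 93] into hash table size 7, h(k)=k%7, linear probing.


Insert 69: h=6 -> slot 6
Insert 87: h=3 -> slot 3
Insert 37: h=2 -> slot 2
Insert 97: h=6, 1 probes -> slot 0
Insert 80: h=3, 1 probes -> slot 4
Insert 93: h=2, 3 probes -> slot 5

Table: [97, None, 37, 87, 80, 93, 69]


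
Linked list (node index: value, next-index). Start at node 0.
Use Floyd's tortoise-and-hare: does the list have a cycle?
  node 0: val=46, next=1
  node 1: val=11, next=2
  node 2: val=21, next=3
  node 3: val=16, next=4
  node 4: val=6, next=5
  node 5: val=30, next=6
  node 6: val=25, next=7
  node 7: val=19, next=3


Floyd's tortoise (slow, +1) and hare (fast, +2):
  init: slow=0, fast=0
  step 1: slow=1, fast=2
  step 2: slow=2, fast=4
  step 3: slow=3, fast=6
  step 4: slow=4, fast=3
  step 5: slow=5, fast=5
  slow == fast at node 5: cycle detected

Cycle: yes


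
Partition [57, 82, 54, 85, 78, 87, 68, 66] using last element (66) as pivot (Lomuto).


Pivot: 66
  57 <= 66: advance i (no swap)
  54 <= 66: swap -> [57, 54, 82, 85, 78, 87, 68, 66]
Place pivot at 2: [57, 54, 66, 85, 78, 87, 68, 82]

Partitioned: [57, 54, 66, 85, 78, 87, 68, 82]


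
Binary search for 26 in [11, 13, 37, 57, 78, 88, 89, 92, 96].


Step 1: lo=0, hi=8, mid=4, val=78
Step 2: lo=0, hi=3, mid=1, val=13
Step 3: lo=2, hi=3, mid=2, val=37

Not found


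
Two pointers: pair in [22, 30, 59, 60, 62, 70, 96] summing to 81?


lo=0(22)+hi=6(96)=118
lo=0(22)+hi=5(70)=92
lo=0(22)+hi=4(62)=84
lo=0(22)+hi=3(60)=82
lo=0(22)+hi=2(59)=81

Yes: 22+59=81


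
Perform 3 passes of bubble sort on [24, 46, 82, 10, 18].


Initial: [24, 46, 82, 10, 18]
Pass 1: [24, 46, 10, 18, 82] (2 swaps)
Pass 2: [24, 10, 18, 46, 82] (2 swaps)
Pass 3: [10, 18, 24, 46, 82] (2 swaps)

After 3 passes: [10, 18, 24, 46, 82]


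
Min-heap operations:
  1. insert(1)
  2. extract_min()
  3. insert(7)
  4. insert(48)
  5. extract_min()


insert(1) -> [1]
extract_min()->1, []
insert(7) -> [7]
insert(48) -> [7, 48]
extract_min()->7, [48]

Final heap: [48]


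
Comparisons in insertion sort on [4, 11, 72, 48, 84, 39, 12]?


Algorithm: insertion sort
Input: [4, 11, 72, 48, 84, 39, 12]
Sorted: [4, 11, 12, 39, 48, 72, 84]

14


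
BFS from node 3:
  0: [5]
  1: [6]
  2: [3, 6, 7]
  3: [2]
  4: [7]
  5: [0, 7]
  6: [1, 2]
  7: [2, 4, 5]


Visit 3, enqueue [2]
Visit 2, enqueue [6, 7]
Visit 6, enqueue [1]
Visit 7, enqueue [4, 5]
Visit 1, enqueue []
Visit 4, enqueue []
Visit 5, enqueue [0]
Visit 0, enqueue []

BFS order: [3, 2, 6, 7, 1, 4, 5, 0]


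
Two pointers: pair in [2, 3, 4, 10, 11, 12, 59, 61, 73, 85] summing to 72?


lo=0(2)+hi=9(85)=87
lo=0(2)+hi=8(73)=75
lo=0(2)+hi=7(61)=63
lo=1(3)+hi=7(61)=64
lo=2(4)+hi=7(61)=65
lo=3(10)+hi=7(61)=71
lo=4(11)+hi=7(61)=72

Yes: 11+61=72


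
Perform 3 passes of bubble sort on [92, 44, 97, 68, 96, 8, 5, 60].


Initial: [92, 44, 97, 68, 96, 8, 5, 60]
Pass 1: [44, 92, 68, 96, 8, 5, 60, 97] (6 swaps)
Pass 2: [44, 68, 92, 8, 5, 60, 96, 97] (4 swaps)
Pass 3: [44, 68, 8, 5, 60, 92, 96, 97] (3 swaps)

After 3 passes: [44, 68, 8, 5, 60, 92, 96, 97]


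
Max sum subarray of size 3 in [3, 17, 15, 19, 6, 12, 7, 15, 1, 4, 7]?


[0:3]: 35
[1:4]: 51
[2:5]: 40
[3:6]: 37
[4:7]: 25
[5:8]: 34
[6:9]: 23
[7:10]: 20
[8:11]: 12

Max: 51 at [1:4]


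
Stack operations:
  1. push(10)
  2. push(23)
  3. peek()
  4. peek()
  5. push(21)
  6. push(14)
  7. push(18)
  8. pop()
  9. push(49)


push(10) -> [10]
push(23) -> [10, 23]
peek()->23
peek()->23
push(21) -> [10, 23, 21]
push(14) -> [10, 23, 21, 14]
push(18) -> [10, 23, 21, 14, 18]
pop()->18, [10, 23, 21, 14]
push(49) -> [10, 23, 21, 14, 49]

Final stack: [10, 23, 21, 14, 49]


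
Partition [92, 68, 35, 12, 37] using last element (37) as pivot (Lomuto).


Pivot: 37
  35 <= 37: swap -> [35, 68, 92, 12, 37]
  12 <= 37: swap -> [35, 12, 92, 68, 37]
Place pivot at 2: [35, 12, 37, 68, 92]

Partitioned: [35, 12, 37, 68, 92]


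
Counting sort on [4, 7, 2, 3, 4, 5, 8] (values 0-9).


Input: [4, 7, 2, 3, 4, 5, 8]
Counts: [0, 0, 1, 1, 2, 1, 0, 1, 1, 0]

Sorted: [2, 3, 4, 4, 5, 7, 8]


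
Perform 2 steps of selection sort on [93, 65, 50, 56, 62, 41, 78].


Initial: [93, 65, 50, 56, 62, 41, 78]
Step 1: min=41 at 5
  Swap: [41, 65, 50, 56, 62, 93, 78]
Step 2: min=50 at 2
  Swap: [41, 50, 65, 56, 62, 93, 78]

After 2 steps: [41, 50, 65, 56, 62, 93, 78]


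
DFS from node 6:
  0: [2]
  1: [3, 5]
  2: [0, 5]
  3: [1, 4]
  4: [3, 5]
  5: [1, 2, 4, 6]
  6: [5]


Visit 6, push [5]
Visit 5, push [4, 2, 1]
Visit 1, push [3]
Visit 3, push [4]
Visit 4, push []
Visit 2, push [0]
Visit 0, push []

DFS order: [6, 5, 1, 3, 4, 2, 0]


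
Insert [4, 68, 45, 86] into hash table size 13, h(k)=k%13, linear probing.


Insert 4: h=4 -> slot 4
Insert 68: h=3 -> slot 3
Insert 45: h=6 -> slot 6
Insert 86: h=8 -> slot 8

Table: [None, None, None, 68, 4, None, 45, None, 86, None, None, None, None]


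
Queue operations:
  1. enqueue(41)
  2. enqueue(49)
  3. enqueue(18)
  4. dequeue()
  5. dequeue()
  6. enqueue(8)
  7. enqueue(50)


enqueue(41) -> [41]
enqueue(49) -> [41, 49]
enqueue(18) -> [41, 49, 18]
dequeue()->41, [49, 18]
dequeue()->49, [18]
enqueue(8) -> [18, 8]
enqueue(50) -> [18, 8, 50]

Final queue: [18, 8, 50]


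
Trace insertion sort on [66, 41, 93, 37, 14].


Initial: [66, 41, 93, 37, 14]
Insert 41: [41, 66, 93, 37, 14]
Insert 93: [41, 66, 93, 37, 14]
Insert 37: [37, 41, 66, 93, 14]
Insert 14: [14, 37, 41, 66, 93]

Sorted: [14, 37, 41, 66, 93]


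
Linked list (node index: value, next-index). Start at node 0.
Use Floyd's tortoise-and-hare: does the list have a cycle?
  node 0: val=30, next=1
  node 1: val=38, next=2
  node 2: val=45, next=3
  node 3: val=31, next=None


Floyd's tortoise (slow, +1) and hare (fast, +2):
  init: slow=0, fast=0
  step 1: slow=1, fast=2
  step 2: fast 2->3->None, no cycle

Cycle: no


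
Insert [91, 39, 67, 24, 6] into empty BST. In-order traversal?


Insert 91: root
Insert 39: L from 91
Insert 67: L from 91 -> R from 39
Insert 24: L from 91 -> L from 39
Insert 6: L from 91 -> L from 39 -> L from 24

In-order: [6, 24, 39, 67, 91]


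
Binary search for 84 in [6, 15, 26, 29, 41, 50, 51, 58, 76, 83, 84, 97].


Step 1: lo=0, hi=11, mid=5, val=50
Step 2: lo=6, hi=11, mid=8, val=76
Step 3: lo=9, hi=11, mid=10, val=84

Found at index 10


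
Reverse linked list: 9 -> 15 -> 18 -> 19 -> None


Step 1: curr=9, set curr.next=prev(None) | reversed so far: 9
Step 2: curr=15, set curr.next=prev(9) | reversed so far: 15 -> 9
Step 3: curr=18, set curr.next=prev(15) | reversed so far: 18 -> 15 -> 9
Step 4: curr=19, set curr.next=prev(18) | reversed so far: 19 -> 18 -> 15 -> 9

19 -> 18 -> 15 -> 9 -> None


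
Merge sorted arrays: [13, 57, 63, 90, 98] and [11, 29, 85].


Take 11 from B
Take 13 from A
Take 29 from B
Take 57 from A
Take 63 from A
Take 85 from B

Merged: [11, 13, 29, 57, 63, 85, 90, 98]


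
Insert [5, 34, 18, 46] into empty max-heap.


Insert 5: [5]
Insert 34: [34, 5]
Insert 18: [34, 5, 18]
Insert 46: [46, 34, 18, 5]

Final heap: [46, 34, 18, 5]


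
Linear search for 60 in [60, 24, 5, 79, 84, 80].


i=0: 60==60 found!

Found at 0, 1 comps


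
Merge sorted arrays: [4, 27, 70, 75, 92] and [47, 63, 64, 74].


Take 4 from A
Take 27 from A
Take 47 from B
Take 63 from B
Take 64 from B
Take 70 from A
Take 74 from B

Merged: [4, 27, 47, 63, 64, 70, 74, 75, 92]


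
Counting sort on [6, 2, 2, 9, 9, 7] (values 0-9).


Input: [6, 2, 2, 9, 9, 7]
Counts: [0, 0, 2, 0, 0, 0, 1, 1, 0, 2]

Sorted: [2, 2, 6, 7, 9, 9]


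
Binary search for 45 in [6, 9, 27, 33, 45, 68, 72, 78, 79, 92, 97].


Step 1: lo=0, hi=10, mid=5, val=68
Step 2: lo=0, hi=4, mid=2, val=27
Step 3: lo=3, hi=4, mid=3, val=33
Step 4: lo=4, hi=4, mid=4, val=45

Found at index 4
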